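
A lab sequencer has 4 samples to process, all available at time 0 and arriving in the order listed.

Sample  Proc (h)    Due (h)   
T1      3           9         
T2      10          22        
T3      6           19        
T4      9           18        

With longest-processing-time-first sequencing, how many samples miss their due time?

LPT (decreasing processing time): T2 T4 T3 T1.
T2: 0→10, due 22, tardiness 0
T4: 10→19, due 18, tardiness 1
T3: 19→25, due 19, tardiness 6
T1: 25→28, due 9, tardiness 19
Late samples: 3.

3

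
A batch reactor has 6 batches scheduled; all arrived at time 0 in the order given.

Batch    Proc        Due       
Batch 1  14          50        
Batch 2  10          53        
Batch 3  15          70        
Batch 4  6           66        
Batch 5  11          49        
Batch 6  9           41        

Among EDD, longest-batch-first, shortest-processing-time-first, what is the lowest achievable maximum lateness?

-5

EDD (increasing due date): Batch 6 Batch 5 Batch 1 Batch 2 Batch 4 Batch 3.
Batch 6: 0→9, due 41, lateness -32
Batch 5: 9→20, due 49, lateness -29
Batch 1: 20→34, due 50, lateness -16
Batch 2: 34→44, due 53, lateness -9
Batch 4: 44→50, due 66, lateness -16
Batch 3: 50→65, due 70, lateness -5
Maximum = -5.
LPT (decreasing processing time): Batch 3 Batch 1 Batch 5 Batch 2 Batch 6 Batch 4.
Batch 3: 0→15, due 70, lateness -55
Batch 1: 15→29, due 50, lateness -21
Batch 5: 29→40, due 49, lateness -9
Batch 2: 40→50, due 53, lateness -3
Batch 6: 50→59, due 41, lateness 18
Batch 4: 59→65, due 66, lateness -1
Maximum = 18.
SPT (increasing processing time): Batch 4 Batch 6 Batch 2 Batch 5 Batch 1 Batch 3.
Batch 4: 0→6, due 66, lateness -60
Batch 6: 6→15, due 41, lateness -26
Batch 2: 15→25, due 53, lateness -28
Batch 5: 25→36, due 49, lateness -13
Batch 1: 36→50, due 50, lateness 0
Batch 3: 50→65, due 70, lateness -5
Maximum = 0.
EDD -5, LPT 18, SPT 0 → minimum -5.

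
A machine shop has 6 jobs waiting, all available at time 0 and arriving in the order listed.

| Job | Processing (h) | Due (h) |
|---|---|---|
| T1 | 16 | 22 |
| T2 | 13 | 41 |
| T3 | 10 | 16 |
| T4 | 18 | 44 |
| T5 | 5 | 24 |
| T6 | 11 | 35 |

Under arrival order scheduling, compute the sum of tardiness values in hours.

112

FIFO (arrival order): T1 T2 T3 T4 T5 T6.
T1: 0→16, due 22, tardiness 0
T2: 16→29, due 41, tardiness 0
T3: 29→39, due 16, tardiness 23
T4: 39→57, due 44, tardiness 13
T5: 57→62, due 24, tardiness 38
T6: 62→73, due 35, tardiness 38
Sum = 0+0+23+13+38+38 = 112.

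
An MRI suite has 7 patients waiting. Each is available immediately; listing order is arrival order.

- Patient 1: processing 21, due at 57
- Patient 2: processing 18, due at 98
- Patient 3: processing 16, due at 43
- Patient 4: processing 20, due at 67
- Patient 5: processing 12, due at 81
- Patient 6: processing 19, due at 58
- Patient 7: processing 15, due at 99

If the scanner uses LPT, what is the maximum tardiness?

LPT (decreasing processing time): Patient 1 Patient 4 Patient 6 Patient 2 Patient 3 Patient 7 Patient 5.
Patient 1: 0→21, due 57, tardiness 0
Patient 4: 21→41, due 67, tardiness 0
Patient 6: 41→60, due 58, tardiness 2
Patient 2: 60→78, due 98, tardiness 0
Patient 3: 78→94, due 43, tardiness 51
Patient 7: 94→109, due 99, tardiness 10
Patient 5: 109→121, due 81, tardiness 40
Maximum = 51.

51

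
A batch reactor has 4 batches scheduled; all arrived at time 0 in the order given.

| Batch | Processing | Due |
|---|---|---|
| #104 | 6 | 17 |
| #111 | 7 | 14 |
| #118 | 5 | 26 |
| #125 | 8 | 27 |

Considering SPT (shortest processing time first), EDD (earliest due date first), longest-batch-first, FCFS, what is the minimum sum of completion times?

SPT (increasing processing time): #118 #104 #111 #125.
#118: 0→5
#104: 5→11
#111: 11→18
#125: 18→26
Sum = 5+11+18+26 = 60.
EDD (increasing due date): #111 #104 #118 #125.
#111: 0→7
#104: 7→13
#118: 13→18
#125: 18→26
Sum = 7+13+18+26 = 64.
LPT (decreasing processing time): #125 #111 #104 #118.
#125: 0→8
#111: 8→15
#104: 15→21
#118: 21→26
Sum = 8+15+21+26 = 70.
FIFO (arrival order): #104 #111 #118 #125.
#104: 0→6
#111: 6→13
#118: 13→18
#125: 18→26
Sum = 6+13+18+26 = 63.
SPT 60, EDD 64, LPT 70, FIFO 63 → minimum 60.

60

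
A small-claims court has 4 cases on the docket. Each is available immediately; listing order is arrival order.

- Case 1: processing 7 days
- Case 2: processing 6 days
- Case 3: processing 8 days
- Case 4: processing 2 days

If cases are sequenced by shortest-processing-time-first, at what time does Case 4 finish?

SPT (increasing processing time): Case 4 Case 2 Case 1 Case 3.
Case 4: 0→2

2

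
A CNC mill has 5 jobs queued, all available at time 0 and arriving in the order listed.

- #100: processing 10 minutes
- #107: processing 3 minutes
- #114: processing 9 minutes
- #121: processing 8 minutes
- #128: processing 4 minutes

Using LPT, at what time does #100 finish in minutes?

LPT (decreasing processing time): #100 #114 #121 #128 #107.
#100: 0→10

10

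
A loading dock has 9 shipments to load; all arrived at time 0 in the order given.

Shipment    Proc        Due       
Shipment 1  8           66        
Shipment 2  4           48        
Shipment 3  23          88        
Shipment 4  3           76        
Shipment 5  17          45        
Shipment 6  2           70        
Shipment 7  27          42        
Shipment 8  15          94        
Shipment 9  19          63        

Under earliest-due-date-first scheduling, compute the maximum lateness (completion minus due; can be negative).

24

EDD (increasing due date): Shipment 7 Shipment 5 Shipment 2 Shipment 9 Shipment 1 Shipment 6 Shipment 4 Shipment 3 Shipment 8.
Shipment 7: 0→27, due 42, lateness -15
Shipment 5: 27→44, due 45, lateness -1
Shipment 2: 44→48, due 48, lateness 0
Shipment 9: 48→67, due 63, lateness 4
Shipment 1: 67→75, due 66, lateness 9
Shipment 6: 75→77, due 70, lateness 7
Shipment 4: 77→80, due 76, lateness 4
Shipment 3: 80→103, due 88, lateness 15
Shipment 8: 103→118, due 94, lateness 24
Maximum = 24.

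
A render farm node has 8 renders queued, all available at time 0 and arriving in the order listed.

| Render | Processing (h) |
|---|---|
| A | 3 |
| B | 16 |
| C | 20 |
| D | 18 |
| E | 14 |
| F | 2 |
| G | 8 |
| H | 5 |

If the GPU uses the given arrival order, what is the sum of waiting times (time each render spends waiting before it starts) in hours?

343

FIFO (arrival order): A B C D E F G H.
A: waits 0, runs 0→3
B: waits 3, runs 3→19
C: waits 19, runs 19→39
D: waits 39, runs 39→57
E: waits 57, runs 57→71
F: waits 71, runs 71→73
G: waits 73, runs 73→81
H: waits 81, runs 81→86
Sum = 0+3+19+39+57+71+73+81 = 343.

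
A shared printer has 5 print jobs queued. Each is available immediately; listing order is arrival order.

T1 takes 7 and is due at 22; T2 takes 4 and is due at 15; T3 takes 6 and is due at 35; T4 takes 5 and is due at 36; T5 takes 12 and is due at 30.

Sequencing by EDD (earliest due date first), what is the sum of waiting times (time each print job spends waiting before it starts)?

EDD (increasing due date): T2 T1 T5 T3 T4.
T2: waits 0, runs 0→4
T1: waits 4, runs 4→11
T5: waits 11, runs 11→23
T3: waits 23, runs 23→29
T4: waits 29, runs 29→34
Sum = 0+4+11+23+29 = 67.

67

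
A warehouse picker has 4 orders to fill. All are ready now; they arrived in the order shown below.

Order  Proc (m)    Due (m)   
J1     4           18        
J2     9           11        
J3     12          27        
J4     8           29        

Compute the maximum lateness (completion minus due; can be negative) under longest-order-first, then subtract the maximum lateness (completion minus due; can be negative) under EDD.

LPT (decreasing processing time): J3 J2 J4 J1.
J3: 0→12, due 27, lateness -15
J2: 12→21, due 11, lateness 10
J4: 21→29, due 29, lateness 0
J1: 29→33, due 18, lateness 15
Maximum = 15.
EDD (increasing due date): J2 J1 J3 J4.
J2: 0→9, due 11, lateness -2
J1: 9→13, due 18, lateness -5
J3: 13→25, due 27, lateness -2
J4: 25→33, due 29, lateness 4
Maximum = 4.
Difference = 15 − 4 = 11.

11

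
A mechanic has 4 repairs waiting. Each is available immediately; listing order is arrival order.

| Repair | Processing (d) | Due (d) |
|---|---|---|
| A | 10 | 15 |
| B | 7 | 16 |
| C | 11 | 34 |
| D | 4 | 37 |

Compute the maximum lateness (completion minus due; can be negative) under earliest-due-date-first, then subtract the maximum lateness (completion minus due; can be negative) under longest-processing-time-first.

EDD (increasing due date): A B C D.
A: 0→10, due 15, lateness -5
B: 10→17, due 16, lateness 1
C: 17→28, due 34, lateness -6
D: 28→32, due 37, lateness -5
Maximum = 1.
LPT (decreasing processing time): C A B D.
C: 0→11, due 34, lateness -23
A: 11→21, due 15, lateness 6
B: 21→28, due 16, lateness 12
D: 28→32, due 37, lateness -5
Maximum = 12.
Difference = 1 − 12 = -11.

-11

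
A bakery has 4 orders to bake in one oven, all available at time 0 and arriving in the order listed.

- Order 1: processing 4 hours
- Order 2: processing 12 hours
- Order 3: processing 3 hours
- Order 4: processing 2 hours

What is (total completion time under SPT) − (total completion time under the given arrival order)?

-23

SPT (increasing processing time): Order 4 Order 3 Order 1 Order 2.
Order 4: 0→2
Order 3: 2→5
Order 1: 5→9
Order 2: 9→21
Sum = 2+5+9+21 = 37.
FIFO (arrival order): Order 1 Order 2 Order 3 Order 4.
Order 1: 0→4
Order 2: 4→16
Order 3: 16→19
Order 4: 19→21
Sum = 4+16+19+21 = 60.
Difference = 37 − 60 = -23.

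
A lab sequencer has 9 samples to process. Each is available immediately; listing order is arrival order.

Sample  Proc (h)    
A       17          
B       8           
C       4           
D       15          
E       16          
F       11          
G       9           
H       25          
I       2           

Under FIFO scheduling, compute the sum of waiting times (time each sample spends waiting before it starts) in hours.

FIFO (arrival order): A B C D E F G H I.
A: waits 0, runs 0→17
B: waits 17, runs 17→25
C: waits 25, runs 25→29
D: waits 29, runs 29→44
E: waits 44, runs 44→60
F: waits 60, runs 60→71
G: waits 71, runs 71→80
H: waits 80, runs 80→105
I: waits 105, runs 105→107
Sum = 0+17+25+29+44+60+71+80+105 = 431.

431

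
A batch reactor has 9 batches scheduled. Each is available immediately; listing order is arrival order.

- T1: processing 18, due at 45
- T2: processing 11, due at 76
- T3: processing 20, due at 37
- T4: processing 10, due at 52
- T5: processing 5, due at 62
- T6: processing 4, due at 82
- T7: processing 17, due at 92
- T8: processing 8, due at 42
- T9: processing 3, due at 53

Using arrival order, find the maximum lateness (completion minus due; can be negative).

51

FIFO (arrival order): T1 T2 T3 T4 T5 T6 T7 T8 T9.
T1: 0→18, due 45, lateness -27
T2: 18→29, due 76, lateness -47
T3: 29→49, due 37, lateness 12
T4: 49→59, due 52, lateness 7
T5: 59→64, due 62, lateness 2
T6: 64→68, due 82, lateness -14
T7: 68→85, due 92, lateness -7
T8: 85→93, due 42, lateness 51
T9: 93→96, due 53, lateness 43
Maximum = 51.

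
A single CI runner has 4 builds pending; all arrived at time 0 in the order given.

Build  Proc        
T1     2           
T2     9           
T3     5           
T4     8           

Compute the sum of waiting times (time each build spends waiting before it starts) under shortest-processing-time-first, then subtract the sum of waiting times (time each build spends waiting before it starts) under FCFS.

SPT (increasing processing time): T1 T3 T4 T2.
T1: waits 0, runs 0→2
T3: waits 2, runs 2→7
T4: waits 7, runs 7→15
T2: waits 15, runs 15→24
Sum = 0+2+7+15 = 24.
FIFO (arrival order): T1 T2 T3 T4.
T1: waits 0, runs 0→2
T2: waits 2, runs 2→11
T3: waits 11, runs 11→16
T4: waits 16, runs 16→24
Sum = 0+2+11+16 = 29.
Difference = 24 − 29 = -5.

-5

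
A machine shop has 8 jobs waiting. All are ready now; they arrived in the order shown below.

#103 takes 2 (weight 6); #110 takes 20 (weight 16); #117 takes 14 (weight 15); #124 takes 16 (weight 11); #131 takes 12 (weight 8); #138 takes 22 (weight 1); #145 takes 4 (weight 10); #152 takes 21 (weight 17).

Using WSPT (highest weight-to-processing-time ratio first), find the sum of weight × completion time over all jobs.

WSPT (decreasing weight/processing-time ratio): #103 #145 #117 #152 #110 #124 #131 #138.
#103: finishes 2, weight 6, w·C = 12
#145: finishes 6, weight 10, w·C = 60
#117: finishes 20, weight 15, w·C = 300
#152: finishes 41, weight 17, w·C = 697
#110: finishes 61, weight 16, w·C = 976
#124: finishes 77, weight 11, w·C = 847
#131: finishes 89, weight 8, w·C = 712
#138: finishes 111, weight 1, w·C = 111
Sum = 12+60+300+697+976+847+712+111 = 3715.

3715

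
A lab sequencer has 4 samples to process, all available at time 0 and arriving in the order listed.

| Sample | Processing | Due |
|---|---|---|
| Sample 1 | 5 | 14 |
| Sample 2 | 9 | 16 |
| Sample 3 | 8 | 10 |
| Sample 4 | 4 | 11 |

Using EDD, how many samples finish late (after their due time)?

EDD (increasing due date): Sample 3 Sample 4 Sample 1 Sample 2.
Sample 3: 0→8, due 10, tardiness 0
Sample 4: 8→12, due 11, tardiness 1
Sample 1: 12→17, due 14, tardiness 3
Sample 2: 17→26, due 16, tardiness 10
Late samples: 3.

3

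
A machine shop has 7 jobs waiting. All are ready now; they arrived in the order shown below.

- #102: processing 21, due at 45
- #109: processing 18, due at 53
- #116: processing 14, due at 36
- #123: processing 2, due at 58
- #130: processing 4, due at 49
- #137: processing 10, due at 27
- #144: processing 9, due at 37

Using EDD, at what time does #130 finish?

EDD (increasing due date): #137 #116 #144 #102 #130 #109 #123.
#137: 0→10
#116: 10→24
#144: 24→33
#102: 33→54
#130: 54→58

58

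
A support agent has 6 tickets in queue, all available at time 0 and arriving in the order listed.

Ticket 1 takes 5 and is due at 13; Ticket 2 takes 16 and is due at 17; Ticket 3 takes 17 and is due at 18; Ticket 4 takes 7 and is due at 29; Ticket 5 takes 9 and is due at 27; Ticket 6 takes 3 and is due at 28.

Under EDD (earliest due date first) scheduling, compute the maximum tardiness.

28

EDD (increasing due date): Ticket 1 Ticket 2 Ticket 3 Ticket 5 Ticket 6 Ticket 4.
Ticket 1: 0→5, due 13, tardiness 0
Ticket 2: 5→21, due 17, tardiness 4
Ticket 3: 21→38, due 18, tardiness 20
Ticket 5: 38→47, due 27, tardiness 20
Ticket 6: 47→50, due 28, tardiness 22
Ticket 4: 50→57, due 29, tardiness 28
Maximum = 28.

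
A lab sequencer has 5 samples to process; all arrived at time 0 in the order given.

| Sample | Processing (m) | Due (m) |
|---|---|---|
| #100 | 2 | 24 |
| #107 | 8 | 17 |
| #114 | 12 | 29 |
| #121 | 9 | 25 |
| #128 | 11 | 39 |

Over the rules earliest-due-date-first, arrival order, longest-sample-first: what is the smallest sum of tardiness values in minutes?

5

EDD (increasing due date): #107 #100 #121 #114 #128.
#107: 0→8, due 17, tardiness 0
#100: 8→10, due 24, tardiness 0
#121: 10→19, due 25, tardiness 0
#114: 19→31, due 29, tardiness 2
#128: 31→42, due 39, tardiness 3
Sum = 0+0+0+2+3 = 5.
FIFO (arrival order): #100 #107 #114 #121 #128.
#100: 0→2, due 24, tardiness 0
#107: 2→10, due 17, tardiness 0
#114: 10→22, due 29, tardiness 0
#121: 22→31, due 25, tardiness 6
#128: 31→42, due 39, tardiness 3
Sum = 0+0+0+6+3 = 9.
LPT (decreasing processing time): #114 #128 #121 #107 #100.
#114: 0→12, due 29, tardiness 0
#128: 12→23, due 39, tardiness 0
#121: 23→32, due 25, tardiness 7
#107: 32→40, due 17, tardiness 23
#100: 40→42, due 24, tardiness 18
Sum = 0+0+7+23+18 = 48.
EDD 5, FIFO 9, LPT 48 → minimum 5.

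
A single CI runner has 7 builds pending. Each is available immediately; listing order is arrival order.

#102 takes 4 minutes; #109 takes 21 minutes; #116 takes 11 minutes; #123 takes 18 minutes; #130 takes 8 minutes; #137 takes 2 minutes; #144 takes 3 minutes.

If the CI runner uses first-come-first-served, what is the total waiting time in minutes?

FIFO (arrival order): #102 #109 #116 #123 #130 #137 #144.
#102: waits 0, runs 0→4
#109: waits 4, runs 4→25
#116: waits 25, runs 25→36
#123: waits 36, runs 36→54
#130: waits 54, runs 54→62
#137: waits 62, runs 62→64
#144: waits 64, runs 64→67
Sum = 0+4+25+36+54+62+64 = 245.

245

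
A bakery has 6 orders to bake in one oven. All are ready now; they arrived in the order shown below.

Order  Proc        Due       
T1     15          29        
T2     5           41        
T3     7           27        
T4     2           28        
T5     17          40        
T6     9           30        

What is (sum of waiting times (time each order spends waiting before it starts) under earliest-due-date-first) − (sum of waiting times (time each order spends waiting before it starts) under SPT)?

39

EDD (increasing due date): T3 T4 T1 T6 T5 T2.
T3: waits 0, runs 0→7
T4: waits 7, runs 7→9
T1: waits 9, runs 9→24
T6: waits 24, runs 24→33
T5: waits 33, runs 33→50
T2: waits 50, runs 50→55
Sum = 0+7+9+24+33+50 = 123.
SPT (increasing processing time): T4 T2 T3 T6 T1 T5.
T4: waits 0, runs 0→2
T2: waits 2, runs 2→7
T3: waits 7, runs 7→14
T6: waits 14, runs 14→23
T1: waits 23, runs 23→38
T5: waits 38, runs 38→55
Sum = 0+2+7+14+23+38 = 84.
Difference = 123 − 84 = 39.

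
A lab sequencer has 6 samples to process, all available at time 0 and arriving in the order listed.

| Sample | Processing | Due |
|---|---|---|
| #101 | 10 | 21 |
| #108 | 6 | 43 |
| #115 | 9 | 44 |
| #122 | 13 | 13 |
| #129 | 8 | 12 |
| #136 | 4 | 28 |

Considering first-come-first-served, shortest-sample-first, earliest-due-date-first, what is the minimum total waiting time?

FIFO (arrival order): #101 #108 #115 #122 #129 #136.
#101: waits 0, runs 0→10
#108: waits 10, runs 10→16
#115: waits 16, runs 16→25
#122: waits 25, runs 25→38
#129: waits 38, runs 38→46
#136: waits 46, runs 46→50
Sum = 0+10+16+25+38+46 = 135.
SPT (increasing processing time): #136 #108 #129 #115 #101 #122.
#136: waits 0, runs 0→4
#108: waits 4, runs 4→10
#129: waits 10, runs 10→18
#115: waits 18, runs 18→27
#101: waits 27, runs 27→37
#122: waits 37, runs 37→50
Sum = 0+4+10+18+27+37 = 96.
EDD (increasing due date): #129 #122 #101 #136 #108 #115.
#129: waits 0, runs 0→8
#122: waits 8, runs 8→21
#101: waits 21, runs 21→31
#136: waits 31, runs 31→35
#108: waits 35, runs 35→41
#115: waits 41, runs 41→50
Sum = 0+8+21+31+35+41 = 136.
FIFO 135, SPT 96, EDD 136 → minimum 96.

96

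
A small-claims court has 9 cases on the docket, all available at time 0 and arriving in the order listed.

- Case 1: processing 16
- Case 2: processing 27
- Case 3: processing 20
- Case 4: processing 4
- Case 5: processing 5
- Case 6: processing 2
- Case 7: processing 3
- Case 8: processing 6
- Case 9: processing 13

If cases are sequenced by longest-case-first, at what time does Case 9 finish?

LPT (decreasing processing time): Case 2 Case 3 Case 1 Case 9 Case 8 Case 5 Case 4 Case 7 Case 6.
Case 2: 0→27
Case 3: 27→47
Case 1: 47→63
Case 9: 63→76

76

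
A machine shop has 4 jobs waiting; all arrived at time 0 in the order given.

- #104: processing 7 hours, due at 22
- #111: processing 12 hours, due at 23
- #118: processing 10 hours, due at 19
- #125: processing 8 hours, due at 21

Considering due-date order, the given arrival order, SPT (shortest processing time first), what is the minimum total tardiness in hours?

17

EDD (increasing due date): #118 #125 #104 #111.
#118: 0→10, due 19, tardiness 0
#125: 10→18, due 21, tardiness 0
#104: 18→25, due 22, tardiness 3
#111: 25→37, due 23, tardiness 14
Sum = 0+0+3+14 = 17.
FIFO (arrival order): #104 #111 #118 #125.
#104: 0→7, due 22, tardiness 0
#111: 7→19, due 23, tardiness 0
#118: 19→29, due 19, tardiness 10
#125: 29→37, due 21, tardiness 16
Sum = 0+0+10+16 = 26.
SPT (increasing processing time): #104 #125 #118 #111.
#104: 0→7, due 22, tardiness 0
#125: 7→15, due 21, tardiness 0
#118: 15→25, due 19, tardiness 6
#111: 25→37, due 23, tardiness 14
Sum = 0+0+6+14 = 20.
EDD 17, FIFO 26, SPT 20 → minimum 17.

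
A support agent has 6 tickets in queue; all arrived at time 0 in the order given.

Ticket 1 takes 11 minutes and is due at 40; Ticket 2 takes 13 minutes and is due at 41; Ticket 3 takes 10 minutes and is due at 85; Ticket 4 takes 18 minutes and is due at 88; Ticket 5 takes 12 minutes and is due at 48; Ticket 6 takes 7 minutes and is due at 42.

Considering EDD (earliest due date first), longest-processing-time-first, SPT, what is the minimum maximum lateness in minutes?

-5

EDD (increasing due date): Ticket 1 Ticket 2 Ticket 6 Ticket 5 Ticket 3 Ticket 4.
Ticket 1: 0→11, due 40, lateness -29
Ticket 2: 11→24, due 41, lateness -17
Ticket 6: 24→31, due 42, lateness -11
Ticket 5: 31→43, due 48, lateness -5
Ticket 3: 43→53, due 85, lateness -32
Ticket 4: 53→71, due 88, lateness -17
Maximum = -5.
LPT (decreasing processing time): Ticket 4 Ticket 2 Ticket 5 Ticket 1 Ticket 3 Ticket 6.
Ticket 4: 0→18, due 88, lateness -70
Ticket 2: 18→31, due 41, lateness -10
Ticket 5: 31→43, due 48, lateness -5
Ticket 1: 43→54, due 40, lateness 14
Ticket 3: 54→64, due 85, lateness -21
Ticket 6: 64→71, due 42, lateness 29
Maximum = 29.
SPT (increasing processing time): Ticket 6 Ticket 3 Ticket 1 Ticket 5 Ticket 2 Ticket 4.
Ticket 6: 0→7, due 42, lateness -35
Ticket 3: 7→17, due 85, lateness -68
Ticket 1: 17→28, due 40, lateness -12
Ticket 5: 28→40, due 48, lateness -8
Ticket 2: 40→53, due 41, lateness 12
Ticket 4: 53→71, due 88, lateness -17
Maximum = 12.
EDD -5, LPT 29, SPT 12 → minimum -5.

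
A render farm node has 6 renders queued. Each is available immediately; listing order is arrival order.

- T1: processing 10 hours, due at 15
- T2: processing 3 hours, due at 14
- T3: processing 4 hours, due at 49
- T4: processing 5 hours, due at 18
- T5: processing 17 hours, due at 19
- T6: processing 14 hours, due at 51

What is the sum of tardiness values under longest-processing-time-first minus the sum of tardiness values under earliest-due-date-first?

76

LPT (decreasing processing time): T5 T6 T1 T4 T3 T2.
T5: 0→17, due 19, tardiness 0
T6: 17→31, due 51, tardiness 0
T1: 31→41, due 15, tardiness 26
T4: 41→46, due 18, tardiness 28
T3: 46→50, due 49, tardiness 1
T2: 50→53, due 14, tardiness 39
Sum = 0+0+26+28+1+39 = 94.
EDD (increasing due date): T2 T1 T4 T5 T3 T6.
T2: 0→3, due 14, tardiness 0
T1: 3→13, due 15, tardiness 0
T4: 13→18, due 18, tardiness 0
T5: 18→35, due 19, tardiness 16
T3: 35→39, due 49, tardiness 0
T6: 39→53, due 51, tardiness 2
Sum = 0+0+0+16+0+2 = 18.
Difference = 94 − 18 = 76.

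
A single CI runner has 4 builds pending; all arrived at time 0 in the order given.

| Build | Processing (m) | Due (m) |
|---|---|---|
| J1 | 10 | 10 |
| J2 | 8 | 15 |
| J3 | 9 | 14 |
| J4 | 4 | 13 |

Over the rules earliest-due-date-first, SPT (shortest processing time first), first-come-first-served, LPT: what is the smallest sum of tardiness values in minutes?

EDD (increasing due date): J1 J4 J3 J2.
J1: 0→10, due 10, tardiness 0
J4: 10→14, due 13, tardiness 1
J3: 14→23, due 14, tardiness 9
J2: 23→31, due 15, tardiness 16
Sum = 0+1+9+16 = 26.
SPT (increasing processing time): J4 J2 J3 J1.
J4: 0→4, due 13, tardiness 0
J2: 4→12, due 15, tardiness 0
J3: 12→21, due 14, tardiness 7
J1: 21→31, due 10, tardiness 21
Sum = 0+0+7+21 = 28.
FIFO (arrival order): J1 J2 J3 J4.
J1: 0→10, due 10, tardiness 0
J2: 10→18, due 15, tardiness 3
J3: 18→27, due 14, tardiness 13
J4: 27→31, due 13, tardiness 18
Sum = 0+3+13+18 = 34.
LPT (decreasing processing time): J1 J3 J2 J4.
J1: 0→10, due 10, tardiness 0
J3: 10→19, due 14, tardiness 5
J2: 19→27, due 15, tardiness 12
J4: 27→31, due 13, tardiness 18
Sum = 0+5+12+18 = 35.
EDD 26, SPT 28, FIFO 34, LPT 35 → minimum 26.

26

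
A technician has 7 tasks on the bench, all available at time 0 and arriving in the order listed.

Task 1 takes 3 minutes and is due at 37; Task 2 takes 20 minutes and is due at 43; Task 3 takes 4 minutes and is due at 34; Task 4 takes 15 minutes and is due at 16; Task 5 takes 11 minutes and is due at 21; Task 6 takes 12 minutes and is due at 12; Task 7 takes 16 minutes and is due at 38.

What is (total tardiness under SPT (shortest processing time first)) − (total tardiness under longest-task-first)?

SPT (increasing processing time): Task 1 Task 3 Task 5 Task 6 Task 4 Task 7 Task 2.
Task 1: 0→3, due 37, tardiness 0
Task 3: 3→7, due 34, tardiness 0
Task 5: 7→18, due 21, tardiness 0
Task 6: 18→30, due 12, tardiness 18
Task 4: 30→45, due 16, tardiness 29
Task 7: 45→61, due 38, tardiness 23
Task 2: 61→81, due 43, tardiness 38
Sum = 0+0+0+18+29+23+38 = 108.
LPT (decreasing processing time): Task 2 Task 7 Task 4 Task 6 Task 5 Task 3 Task 1.
Task 2: 0→20, due 43, tardiness 0
Task 7: 20→36, due 38, tardiness 0
Task 4: 36→51, due 16, tardiness 35
Task 6: 51→63, due 12, tardiness 51
Task 5: 63→74, due 21, tardiness 53
Task 3: 74→78, due 34, tardiness 44
Task 1: 78→81, due 37, tardiness 44
Sum = 0+0+35+51+53+44+44 = 227.
Difference = 108 − 227 = -119.

-119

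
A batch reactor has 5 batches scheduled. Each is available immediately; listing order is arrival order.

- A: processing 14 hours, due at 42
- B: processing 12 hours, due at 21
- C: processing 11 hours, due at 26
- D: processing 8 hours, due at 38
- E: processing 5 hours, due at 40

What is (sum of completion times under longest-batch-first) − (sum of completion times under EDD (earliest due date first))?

LPT (decreasing processing time): A B C D E.
A: 0→14
B: 14→26
C: 26→37
D: 37→45
E: 45→50
Sum = 14+26+37+45+50 = 172.
EDD (increasing due date): B C D E A.
B: 0→12
C: 12→23
D: 23→31
E: 31→36
A: 36→50
Sum = 12+23+31+36+50 = 152.
Difference = 172 − 152 = 20.

20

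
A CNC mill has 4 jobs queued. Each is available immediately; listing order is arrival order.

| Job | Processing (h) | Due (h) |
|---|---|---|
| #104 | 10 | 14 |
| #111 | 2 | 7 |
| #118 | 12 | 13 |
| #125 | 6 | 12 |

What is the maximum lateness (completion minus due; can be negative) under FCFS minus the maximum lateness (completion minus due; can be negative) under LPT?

-5

FIFO (arrival order): #104 #111 #118 #125.
#104: 0→10, due 14, lateness -4
#111: 10→12, due 7, lateness 5
#118: 12→24, due 13, lateness 11
#125: 24→30, due 12, lateness 18
Maximum = 18.
LPT (decreasing processing time): #118 #104 #125 #111.
#118: 0→12, due 13, lateness -1
#104: 12→22, due 14, lateness 8
#125: 22→28, due 12, lateness 16
#111: 28→30, due 7, lateness 23
Maximum = 23.
Difference = 18 − 23 = -5.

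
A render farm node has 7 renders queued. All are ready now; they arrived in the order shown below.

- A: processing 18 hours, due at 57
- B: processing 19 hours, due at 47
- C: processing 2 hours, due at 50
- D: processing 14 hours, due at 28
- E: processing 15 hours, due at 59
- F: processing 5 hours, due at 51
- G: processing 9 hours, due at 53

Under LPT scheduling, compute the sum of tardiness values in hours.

121

LPT (decreasing processing time): B A E D G F C.
B: 0→19, due 47, tardiness 0
A: 19→37, due 57, tardiness 0
E: 37→52, due 59, tardiness 0
D: 52→66, due 28, tardiness 38
G: 66→75, due 53, tardiness 22
F: 75→80, due 51, tardiness 29
C: 80→82, due 50, tardiness 32
Sum = 0+0+0+38+22+29+32 = 121.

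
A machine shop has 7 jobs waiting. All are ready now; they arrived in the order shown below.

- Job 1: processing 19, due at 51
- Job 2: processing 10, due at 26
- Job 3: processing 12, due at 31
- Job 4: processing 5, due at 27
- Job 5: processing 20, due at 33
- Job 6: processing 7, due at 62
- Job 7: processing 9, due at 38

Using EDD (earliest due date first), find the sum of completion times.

EDD (increasing due date): Job 2 Job 4 Job 3 Job 5 Job 7 Job 1 Job 6.
Job 2: 0→10
Job 4: 10→15
Job 3: 15→27
Job 5: 27→47
Job 7: 47→56
Job 1: 56→75
Job 6: 75→82
Sum = 10+15+27+47+56+75+82 = 312.

312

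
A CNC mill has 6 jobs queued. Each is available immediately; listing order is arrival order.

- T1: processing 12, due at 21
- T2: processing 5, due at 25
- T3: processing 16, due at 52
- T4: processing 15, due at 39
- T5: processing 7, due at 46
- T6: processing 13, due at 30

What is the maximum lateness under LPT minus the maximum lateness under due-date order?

27

LPT (decreasing processing time): T3 T4 T6 T1 T5 T2.
T3: 0→16, due 52, lateness -36
T4: 16→31, due 39, lateness -8
T6: 31→44, due 30, lateness 14
T1: 44→56, due 21, lateness 35
T5: 56→63, due 46, lateness 17
T2: 63→68, due 25, lateness 43
Maximum = 43.
EDD (increasing due date): T1 T2 T6 T4 T5 T3.
T1: 0→12, due 21, lateness -9
T2: 12→17, due 25, lateness -8
T6: 17→30, due 30, lateness 0
T4: 30→45, due 39, lateness 6
T5: 45→52, due 46, lateness 6
T3: 52→68, due 52, lateness 16
Maximum = 16.
Difference = 43 − 16 = 27.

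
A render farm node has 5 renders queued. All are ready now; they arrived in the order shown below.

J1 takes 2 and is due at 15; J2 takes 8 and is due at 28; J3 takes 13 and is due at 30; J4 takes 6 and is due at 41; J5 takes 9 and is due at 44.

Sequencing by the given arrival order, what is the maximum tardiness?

0

FIFO (arrival order): J1 J2 J3 J4 J5.
J1: 0→2, due 15, tardiness 0
J2: 2→10, due 28, tardiness 0
J3: 10→23, due 30, tardiness 0
J4: 23→29, due 41, tardiness 0
J5: 29→38, due 44, tardiness 0
Maximum = 0.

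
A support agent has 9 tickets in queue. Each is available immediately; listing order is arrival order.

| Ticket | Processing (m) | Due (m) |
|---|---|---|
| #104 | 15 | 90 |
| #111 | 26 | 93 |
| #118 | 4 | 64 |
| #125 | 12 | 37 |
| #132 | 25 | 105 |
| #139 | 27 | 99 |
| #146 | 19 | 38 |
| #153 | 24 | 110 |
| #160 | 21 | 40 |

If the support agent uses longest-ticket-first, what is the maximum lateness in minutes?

LPT (decreasing processing time): #139 #111 #132 #153 #160 #146 #104 #125 #118.
#139: 0→27, due 99, lateness -72
#111: 27→53, due 93, lateness -40
#132: 53→78, due 105, lateness -27
#153: 78→102, due 110, lateness -8
#160: 102→123, due 40, lateness 83
#146: 123→142, due 38, lateness 104
#104: 142→157, due 90, lateness 67
#125: 157→169, due 37, lateness 132
#118: 169→173, due 64, lateness 109
Maximum = 132.

132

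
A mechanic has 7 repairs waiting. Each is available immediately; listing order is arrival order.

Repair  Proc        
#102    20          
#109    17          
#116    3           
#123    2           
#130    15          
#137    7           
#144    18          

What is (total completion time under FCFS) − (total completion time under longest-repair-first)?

FIFO (arrival order): #102 #109 #116 #123 #130 #137 #144.
#102: 0→20
#109: 20→37
#116: 37→40
#123: 40→42
#130: 42→57
#137: 57→64
#144: 64→82
Sum = 20+37+40+42+57+64+82 = 342.
LPT (decreasing processing time): #102 #144 #109 #130 #137 #116 #123.
#102: 0→20
#144: 20→38
#109: 38→55
#130: 55→70
#137: 70→77
#116: 77→80
#123: 80→82
Sum = 20+38+55+70+77+80+82 = 422.
Difference = 342 − 422 = -80.

-80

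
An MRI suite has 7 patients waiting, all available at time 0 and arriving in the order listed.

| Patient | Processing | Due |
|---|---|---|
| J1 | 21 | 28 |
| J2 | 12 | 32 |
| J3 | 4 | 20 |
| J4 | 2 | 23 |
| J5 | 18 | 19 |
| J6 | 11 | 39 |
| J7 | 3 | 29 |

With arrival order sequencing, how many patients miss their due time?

FIFO (arrival order): J1 J2 J3 J4 J5 J6 J7.
J1: 0→21, due 28, tardiness 0
J2: 21→33, due 32, tardiness 1
J3: 33→37, due 20, tardiness 17
J4: 37→39, due 23, tardiness 16
J5: 39→57, due 19, tardiness 38
J6: 57→68, due 39, tardiness 29
J7: 68→71, due 29, tardiness 42
Late patients: 6.

6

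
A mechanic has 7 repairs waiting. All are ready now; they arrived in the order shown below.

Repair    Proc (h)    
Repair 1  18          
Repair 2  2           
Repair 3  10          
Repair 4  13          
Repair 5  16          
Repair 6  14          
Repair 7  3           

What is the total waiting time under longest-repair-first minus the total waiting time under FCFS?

63

LPT (decreasing processing time): Repair 1 Repair 5 Repair 6 Repair 4 Repair 3 Repair 7 Repair 2.
Repair 1: waits 0, runs 0→18
Repair 5: waits 18, runs 18→34
Repair 6: waits 34, runs 34→48
Repair 4: waits 48, runs 48→61
Repair 3: waits 61, runs 61→71
Repair 7: waits 71, runs 71→74
Repair 2: waits 74, runs 74→76
Sum = 0+18+34+48+61+71+74 = 306.
FIFO (arrival order): Repair 1 Repair 2 Repair 3 Repair 4 Repair 5 Repair 6 Repair 7.
Repair 1: waits 0, runs 0→18
Repair 2: waits 18, runs 18→20
Repair 3: waits 20, runs 20→30
Repair 4: waits 30, runs 30→43
Repair 5: waits 43, runs 43→59
Repair 6: waits 59, runs 59→73
Repair 7: waits 73, runs 73→76
Sum = 0+18+20+30+43+59+73 = 243.
Difference = 306 − 243 = 63.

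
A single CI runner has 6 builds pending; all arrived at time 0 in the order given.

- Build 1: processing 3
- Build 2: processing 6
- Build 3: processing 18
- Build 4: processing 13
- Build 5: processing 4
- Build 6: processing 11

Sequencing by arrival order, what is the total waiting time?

123

FIFO (arrival order): Build 1 Build 2 Build 3 Build 4 Build 5 Build 6.
Build 1: waits 0, runs 0→3
Build 2: waits 3, runs 3→9
Build 3: waits 9, runs 9→27
Build 4: waits 27, runs 27→40
Build 5: waits 40, runs 40→44
Build 6: waits 44, runs 44→55
Sum = 0+3+9+27+40+44 = 123.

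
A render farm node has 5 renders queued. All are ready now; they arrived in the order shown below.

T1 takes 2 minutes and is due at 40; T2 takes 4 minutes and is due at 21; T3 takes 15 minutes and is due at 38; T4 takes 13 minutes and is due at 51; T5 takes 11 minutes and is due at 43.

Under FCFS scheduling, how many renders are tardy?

FIFO (arrival order): T1 T2 T3 T4 T5.
T1: 0→2, due 40, tardiness 0
T2: 2→6, due 21, tardiness 0
T3: 6→21, due 38, tardiness 0
T4: 21→34, due 51, tardiness 0
T5: 34→45, due 43, tardiness 2
Late renders: 1.

1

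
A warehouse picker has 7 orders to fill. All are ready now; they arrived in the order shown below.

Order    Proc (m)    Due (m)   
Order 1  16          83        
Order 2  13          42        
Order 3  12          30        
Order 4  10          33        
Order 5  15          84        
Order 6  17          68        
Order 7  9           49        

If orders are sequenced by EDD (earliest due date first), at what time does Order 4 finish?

EDD (increasing due date): Order 3 Order 4 Order 2 Order 7 Order 6 Order 1 Order 5.
Order 3: 0→12
Order 4: 12→22

22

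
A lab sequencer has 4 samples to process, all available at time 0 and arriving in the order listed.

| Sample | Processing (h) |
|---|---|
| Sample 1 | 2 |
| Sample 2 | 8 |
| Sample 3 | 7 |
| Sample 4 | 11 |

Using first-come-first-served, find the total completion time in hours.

FIFO (arrival order): Sample 1 Sample 2 Sample 3 Sample 4.
Sample 1: 0→2
Sample 2: 2→10
Sample 3: 10→17
Sample 4: 17→28
Sum = 2+10+17+28 = 57.

57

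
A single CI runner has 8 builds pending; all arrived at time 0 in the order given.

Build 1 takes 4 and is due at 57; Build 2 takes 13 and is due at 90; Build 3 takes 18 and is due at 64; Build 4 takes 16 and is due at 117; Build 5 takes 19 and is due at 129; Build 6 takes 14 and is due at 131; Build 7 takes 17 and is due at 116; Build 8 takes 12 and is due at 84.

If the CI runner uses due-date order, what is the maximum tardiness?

0

EDD (increasing due date): Build 1 Build 3 Build 8 Build 2 Build 7 Build 4 Build 5 Build 6.
Build 1: 0→4, due 57, tardiness 0
Build 3: 4→22, due 64, tardiness 0
Build 8: 22→34, due 84, tardiness 0
Build 2: 34→47, due 90, tardiness 0
Build 7: 47→64, due 116, tardiness 0
Build 4: 64→80, due 117, tardiness 0
Build 5: 80→99, due 129, tardiness 0
Build 6: 99→113, due 131, tardiness 0
Maximum = 0.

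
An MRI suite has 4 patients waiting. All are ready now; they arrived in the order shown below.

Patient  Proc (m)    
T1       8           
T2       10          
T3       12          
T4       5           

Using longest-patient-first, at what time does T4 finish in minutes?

LPT (decreasing processing time): T3 T2 T1 T4.
T3: 0→12
T2: 12→22
T1: 22→30
T4: 30→35

35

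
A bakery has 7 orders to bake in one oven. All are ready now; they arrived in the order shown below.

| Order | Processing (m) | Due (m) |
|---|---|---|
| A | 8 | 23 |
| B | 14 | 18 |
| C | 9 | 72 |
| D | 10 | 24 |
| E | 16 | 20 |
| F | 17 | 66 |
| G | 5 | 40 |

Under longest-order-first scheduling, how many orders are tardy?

LPT (decreasing processing time): F E B D C A G.
F: 0→17, due 66, tardiness 0
E: 17→33, due 20, tardiness 13
B: 33→47, due 18, tardiness 29
D: 47→57, due 24, tardiness 33
C: 57→66, due 72, tardiness 0
A: 66→74, due 23, tardiness 51
G: 74→79, due 40, tardiness 39
Late orders: 5.

5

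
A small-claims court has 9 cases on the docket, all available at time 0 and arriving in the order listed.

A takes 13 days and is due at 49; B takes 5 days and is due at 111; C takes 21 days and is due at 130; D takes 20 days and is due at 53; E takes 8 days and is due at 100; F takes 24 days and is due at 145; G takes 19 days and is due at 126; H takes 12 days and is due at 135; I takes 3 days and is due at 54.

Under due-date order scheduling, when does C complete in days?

EDD (increasing due date): A D I E B G C H F.
A: 0→13
D: 13→33
I: 33→36
E: 36→44
B: 44→49
G: 49→68
C: 68→89

89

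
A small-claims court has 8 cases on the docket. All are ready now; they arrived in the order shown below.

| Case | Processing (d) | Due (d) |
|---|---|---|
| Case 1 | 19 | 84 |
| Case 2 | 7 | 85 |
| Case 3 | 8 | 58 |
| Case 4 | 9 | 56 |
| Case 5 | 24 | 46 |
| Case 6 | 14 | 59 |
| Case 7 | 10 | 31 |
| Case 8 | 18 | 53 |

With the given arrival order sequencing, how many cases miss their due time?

FIFO (arrival order): Case 1 Case 2 Case 3 Case 4 Case 5 Case 6 Case 7 Case 8.
Case 1: 0→19, due 84, tardiness 0
Case 2: 19→26, due 85, tardiness 0
Case 3: 26→34, due 58, tardiness 0
Case 4: 34→43, due 56, tardiness 0
Case 5: 43→67, due 46, tardiness 21
Case 6: 67→81, due 59, tardiness 22
Case 7: 81→91, due 31, tardiness 60
Case 8: 91→109, due 53, tardiness 56
Late cases: 4.

4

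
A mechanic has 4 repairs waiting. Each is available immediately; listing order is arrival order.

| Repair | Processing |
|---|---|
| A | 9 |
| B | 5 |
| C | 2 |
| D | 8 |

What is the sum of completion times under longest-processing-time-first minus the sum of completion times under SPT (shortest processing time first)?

24

LPT (decreasing processing time): A D B C.
A: 0→9
D: 9→17
B: 17→22
C: 22→24
Sum = 9+17+22+24 = 72.
SPT (increasing processing time): C B D A.
C: 0→2
B: 2→7
D: 7→15
A: 15→24
Sum = 2+7+15+24 = 48.
Difference = 72 − 48 = 24.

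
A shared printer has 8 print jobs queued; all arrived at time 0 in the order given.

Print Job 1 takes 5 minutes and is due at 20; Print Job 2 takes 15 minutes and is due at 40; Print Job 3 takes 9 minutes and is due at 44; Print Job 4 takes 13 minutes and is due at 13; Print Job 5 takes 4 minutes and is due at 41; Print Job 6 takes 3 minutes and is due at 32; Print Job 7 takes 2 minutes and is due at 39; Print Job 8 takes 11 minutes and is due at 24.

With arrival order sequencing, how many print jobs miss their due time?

FIFO (arrival order): Print Job 1 Print Job 2 Print Job 3 Print Job 4 Print Job 5 Print Job 6 Print Job 7 Print Job 8.
Print Job 1: 0→5, due 20, tardiness 0
Print Job 2: 5→20, due 40, tardiness 0
Print Job 3: 20→29, due 44, tardiness 0
Print Job 4: 29→42, due 13, tardiness 29
Print Job 5: 42→46, due 41, tardiness 5
Print Job 6: 46→49, due 32, tardiness 17
Print Job 7: 49→51, due 39, tardiness 12
Print Job 8: 51→62, due 24, tardiness 38
Late print jobs: 5.

5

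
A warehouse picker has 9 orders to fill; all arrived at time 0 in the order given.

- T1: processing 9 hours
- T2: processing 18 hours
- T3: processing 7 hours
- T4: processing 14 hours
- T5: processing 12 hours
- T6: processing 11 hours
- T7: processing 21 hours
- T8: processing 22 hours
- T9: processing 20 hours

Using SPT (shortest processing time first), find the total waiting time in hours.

416

SPT (increasing processing time): T3 T1 T6 T5 T4 T2 T9 T7 T8.
T3: waits 0, runs 0→7
T1: waits 7, runs 7→16
T6: waits 16, runs 16→27
T5: waits 27, runs 27→39
T4: waits 39, runs 39→53
T2: waits 53, runs 53→71
T9: waits 71, runs 71→91
T7: waits 91, runs 91→112
T8: waits 112, runs 112→134
Sum = 0+7+16+27+39+53+71+91+112 = 416.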